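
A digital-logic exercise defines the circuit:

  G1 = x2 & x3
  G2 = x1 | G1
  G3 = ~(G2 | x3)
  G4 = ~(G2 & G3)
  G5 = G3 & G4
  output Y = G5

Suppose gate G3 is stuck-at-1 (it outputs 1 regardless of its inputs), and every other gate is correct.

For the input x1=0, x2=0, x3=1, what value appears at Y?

1

Propagate with G3 forced: G1=0, G2=0, G3=1 [stuck-at-1], G4=1, G5=1.
So Y = 1. (Without the fault it would be 0.)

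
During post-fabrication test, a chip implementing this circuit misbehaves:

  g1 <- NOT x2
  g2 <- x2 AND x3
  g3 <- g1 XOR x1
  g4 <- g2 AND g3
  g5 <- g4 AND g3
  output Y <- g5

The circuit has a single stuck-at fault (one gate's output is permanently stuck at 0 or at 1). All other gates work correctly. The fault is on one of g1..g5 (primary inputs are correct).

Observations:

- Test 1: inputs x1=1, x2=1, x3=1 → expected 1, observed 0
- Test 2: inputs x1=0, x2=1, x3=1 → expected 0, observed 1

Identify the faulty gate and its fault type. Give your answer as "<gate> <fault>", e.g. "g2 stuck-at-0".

g1 stuck-at-1

Fault-free values for test 1 (x1=1, x2=1, x3=1): g1=0, g2=1, g3=1, g4=1, g5=1, giving Y=1. Observed 0.
Test 1: faults giving observed 0 are {g1 stuck-at-1, g2 stuck-at-0, g3 stuck-at-0, g4 stuck-at-0, g5 stuck-at-0}.
Test 2 (x1=0, x2=1, x3=1): fault-free g1=0, g2=1, g3=0, g4=0, g5=0 → 0; observed 1. Eliminates g2 stuck-at-0, g3 stuck-at-0, g4 stuck-at-0, g5 stuck-at-0.
Only g1 stuck-at-1 is consistent with every test.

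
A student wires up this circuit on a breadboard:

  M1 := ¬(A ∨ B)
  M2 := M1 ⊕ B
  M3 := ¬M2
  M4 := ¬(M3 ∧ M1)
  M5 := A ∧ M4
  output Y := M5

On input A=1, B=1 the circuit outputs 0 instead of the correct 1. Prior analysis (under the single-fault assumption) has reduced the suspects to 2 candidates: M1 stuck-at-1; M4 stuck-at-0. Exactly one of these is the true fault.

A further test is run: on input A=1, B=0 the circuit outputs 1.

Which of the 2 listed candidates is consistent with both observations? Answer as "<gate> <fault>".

M1 stuck-at-1

Evaluate each candidate on input A=1, B=0:
  M1 stuck-at-1: M1=1 [stuck-at-1], M2=1, M3=0, M4=1, M5=1 → 1 — matches
  M4 stuck-at-0: M1=0, M2=0, M3=1, M4=0 [stuck-at-0], M5=0 → 0 — eliminated
Only M1 stuck-at-1 reproduces the observed 1.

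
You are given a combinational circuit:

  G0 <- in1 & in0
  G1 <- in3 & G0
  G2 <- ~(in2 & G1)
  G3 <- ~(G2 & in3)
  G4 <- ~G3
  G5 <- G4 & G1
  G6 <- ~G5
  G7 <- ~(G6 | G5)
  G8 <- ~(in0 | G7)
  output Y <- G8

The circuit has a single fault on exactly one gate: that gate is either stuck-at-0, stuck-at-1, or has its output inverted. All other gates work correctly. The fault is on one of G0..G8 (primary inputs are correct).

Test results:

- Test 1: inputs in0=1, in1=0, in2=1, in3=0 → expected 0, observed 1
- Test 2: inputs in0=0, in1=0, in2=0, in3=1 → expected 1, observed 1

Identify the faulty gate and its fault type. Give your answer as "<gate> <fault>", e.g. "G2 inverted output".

Fault-free values for test 1 (in0=1, in1=0, in2=1, in3=0): G0=0, G1=0, G2=1, G3=1, G4=0, G5=0, G6=1, G7=0, G8=0, giving Y=0. Observed 1.
Test 1: faults giving observed 1 are {G8 stuck-at-1, G8 inverted output}.
Test 2 (in0=0, in1=0, in2=0, in3=1): fault-free G0=0, G1=0, G2=1, G3=0, G4=1, G5=0, G6=1, G7=0, G8=1 → 1; observed 1. Eliminates G8 inverted output.
Only G8 stuck-at-1 is consistent with every test.

G8 stuck-at-1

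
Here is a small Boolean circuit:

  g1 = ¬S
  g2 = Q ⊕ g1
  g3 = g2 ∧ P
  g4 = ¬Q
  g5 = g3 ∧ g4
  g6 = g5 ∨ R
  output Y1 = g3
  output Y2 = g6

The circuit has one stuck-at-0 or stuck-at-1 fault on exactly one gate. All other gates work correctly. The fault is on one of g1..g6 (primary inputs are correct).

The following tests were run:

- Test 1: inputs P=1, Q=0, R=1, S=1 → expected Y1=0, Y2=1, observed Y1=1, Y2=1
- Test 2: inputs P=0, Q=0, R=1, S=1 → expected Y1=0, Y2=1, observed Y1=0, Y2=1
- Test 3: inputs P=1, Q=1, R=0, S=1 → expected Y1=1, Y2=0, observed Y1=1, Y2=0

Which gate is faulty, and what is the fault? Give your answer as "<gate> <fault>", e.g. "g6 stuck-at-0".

g2 stuck-at-1

Fault-free values for test 1 (P=1, Q=0, R=1, S=1): g1=0, g2=0, g3=0, g4=1, g5=0, g6=1, giving Y1=0, Y2=1. Observed Y1=1, Y2=1.
Test 1: faults giving observed Y1=1, Y2=1 are {g1 stuck-at-1, g2 stuck-at-1, g3 stuck-at-1}.
Test 2 (P=0, Q=0, R=1, S=1): fault-free g1=0, g2=0, g3=0, g4=1, g5=0, g6=1 → Y1=0, Y2=1; observed Y1=0, Y2=1. Eliminates g3 stuck-at-1.
Test 3 (P=1, Q=1, R=0, S=1): fault-free g1=0, g2=1, g3=1, g4=0, g5=0, g6=0 → Y1=1, Y2=0; observed Y1=1, Y2=0. Eliminates g1 stuck-at-1.
Only g2 stuck-at-1 is consistent with every test.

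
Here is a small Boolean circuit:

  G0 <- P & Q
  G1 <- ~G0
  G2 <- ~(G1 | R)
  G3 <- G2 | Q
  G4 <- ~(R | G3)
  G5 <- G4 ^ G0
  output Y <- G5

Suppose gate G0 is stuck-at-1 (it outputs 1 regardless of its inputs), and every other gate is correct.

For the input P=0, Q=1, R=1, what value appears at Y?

Propagate with G0 forced: G0=1 [stuck-at-1], G1=0, G2=0, G3=1, G4=0, G5=1.
So Y = 1. (Without the fault it would be 0.)

1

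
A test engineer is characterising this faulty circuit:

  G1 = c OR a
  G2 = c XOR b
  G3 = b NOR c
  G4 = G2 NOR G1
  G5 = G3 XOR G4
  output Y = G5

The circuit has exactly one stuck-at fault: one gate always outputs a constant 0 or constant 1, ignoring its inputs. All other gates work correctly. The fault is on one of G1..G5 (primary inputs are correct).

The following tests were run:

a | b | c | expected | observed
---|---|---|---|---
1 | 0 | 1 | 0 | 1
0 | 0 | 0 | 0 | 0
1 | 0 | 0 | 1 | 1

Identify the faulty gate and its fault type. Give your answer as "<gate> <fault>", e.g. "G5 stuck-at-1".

Fault-free values for test 1 (a=1, b=0, c=1): G1=1, G2=1, G3=0, G4=0, G5=0, giving Y=0. Observed 1.
Test 1: faults giving observed 1 are {G3 stuck-at-1, G4 stuck-at-1, G5 stuck-at-1}.
Test 2 (a=0, b=0, c=0): fault-free G1=0, G2=0, G3=1, G4=1, G5=0 → 0; observed 0. Eliminates G5 stuck-at-1.
Test 3 (a=1, b=0, c=0): fault-free G1=1, G2=0, G3=1, G4=0, G5=1 → 1; observed 1. Eliminates G4 stuck-at-1.
Only G3 stuck-at-1 is consistent with every test.

G3 stuck-at-1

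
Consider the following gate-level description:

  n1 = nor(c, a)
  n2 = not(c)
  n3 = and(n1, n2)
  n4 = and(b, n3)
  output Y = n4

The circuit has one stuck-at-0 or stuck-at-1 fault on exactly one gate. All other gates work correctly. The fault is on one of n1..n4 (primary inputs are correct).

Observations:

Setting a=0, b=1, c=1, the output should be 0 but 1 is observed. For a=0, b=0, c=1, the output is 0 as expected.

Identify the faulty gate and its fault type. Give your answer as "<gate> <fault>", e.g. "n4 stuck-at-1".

Fault-free values for test 1 (a=0, b=1, c=1): n1=0, n2=0, n3=0, n4=0, giving Y=0. Observed 1.
Test 1: faults giving observed 1 are {n3 stuck-at-1, n4 stuck-at-1}.
Test 2 (a=0, b=0, c=1): fault-free n1=0, n2=0, n3=0, n4=0 → 0; observed 0. Eliminates n4 stuck-at-1.
Only n3 stuck-at-1 is consistent with every test.

n3 stuck-at-1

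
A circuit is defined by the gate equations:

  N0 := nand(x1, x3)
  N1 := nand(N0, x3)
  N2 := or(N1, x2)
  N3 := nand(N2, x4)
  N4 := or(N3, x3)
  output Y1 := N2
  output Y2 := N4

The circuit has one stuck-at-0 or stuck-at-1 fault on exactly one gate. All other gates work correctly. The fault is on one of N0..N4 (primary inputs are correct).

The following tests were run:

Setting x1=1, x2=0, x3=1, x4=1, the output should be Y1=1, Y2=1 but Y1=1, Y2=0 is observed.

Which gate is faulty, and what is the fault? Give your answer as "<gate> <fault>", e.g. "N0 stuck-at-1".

N4 stuck-at-0

Fault-free values for test 1 (x1=1, x2=0, x3=1, x4=1): N0=0, N1=1, N2=1, N3=0, N4=1, giving Y1=1, Y2=1. Observed Y1=1, Y2=0.
Test 1: faults giving observed Y1=1, Y2=0 are {N4 stuck-at-0}.
Only N4 stuck-at-0 is consistent with every test.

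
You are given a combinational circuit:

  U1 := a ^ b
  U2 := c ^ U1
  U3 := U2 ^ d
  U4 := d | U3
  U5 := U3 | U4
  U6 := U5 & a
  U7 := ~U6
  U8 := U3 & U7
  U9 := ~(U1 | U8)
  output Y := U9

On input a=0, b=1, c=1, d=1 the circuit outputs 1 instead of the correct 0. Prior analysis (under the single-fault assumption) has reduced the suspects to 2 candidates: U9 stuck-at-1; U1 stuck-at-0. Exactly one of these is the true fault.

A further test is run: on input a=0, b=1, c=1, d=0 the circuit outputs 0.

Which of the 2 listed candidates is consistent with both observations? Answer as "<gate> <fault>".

U1 stuck-at-0

Evaluate each candidate on input a=0, b=1, c=1, d=0:
  U9 stuck-at-1: U1=1, U2=0, U3=0, U4=0, U5=0, U6=0, U7=1, U8=0, U9=1 [stuck-at-1] → 1 — eliminated
  U1 stuck-at-0: U1=0 [stuck-at-0], U2=1, U3=1, U4=1, U5=1, U6=0, U7=1, U8=1, U9=0 → 0 — matches
Only U1 stuck-at-0 reproduces the observed 0.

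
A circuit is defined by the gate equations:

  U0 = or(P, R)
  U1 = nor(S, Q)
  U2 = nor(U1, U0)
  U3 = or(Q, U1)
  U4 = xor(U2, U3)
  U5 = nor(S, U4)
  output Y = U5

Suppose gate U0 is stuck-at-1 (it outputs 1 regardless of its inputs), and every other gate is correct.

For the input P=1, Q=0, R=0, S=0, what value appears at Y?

0

Propagate with U0 forced: U0=1 [stuck-at-1], U1=1, U2=0, U3=1, U4=1, U5=0.
So Y = 0. (Same as the fault-free value — the fault is masked on this input.)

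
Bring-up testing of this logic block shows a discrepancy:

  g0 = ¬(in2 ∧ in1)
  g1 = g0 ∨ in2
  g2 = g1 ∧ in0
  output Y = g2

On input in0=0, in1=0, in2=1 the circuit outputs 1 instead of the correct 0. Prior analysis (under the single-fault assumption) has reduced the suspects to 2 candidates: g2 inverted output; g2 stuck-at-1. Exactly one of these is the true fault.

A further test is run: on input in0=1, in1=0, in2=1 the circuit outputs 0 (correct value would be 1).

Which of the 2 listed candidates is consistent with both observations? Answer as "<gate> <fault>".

Evaluate each candidate on input in0=1, in1=0, in2=1:
  g2 inverted output: g0=1, g1=1, g2=0 [inverted output] → 0 — matches
  g2 stuck-at-1: g0=1, g1=1, g2=1 [stuck-at-1] → 1 — eliminated
Only g2 inverted output reproduces the observed 0.

g2 inverted output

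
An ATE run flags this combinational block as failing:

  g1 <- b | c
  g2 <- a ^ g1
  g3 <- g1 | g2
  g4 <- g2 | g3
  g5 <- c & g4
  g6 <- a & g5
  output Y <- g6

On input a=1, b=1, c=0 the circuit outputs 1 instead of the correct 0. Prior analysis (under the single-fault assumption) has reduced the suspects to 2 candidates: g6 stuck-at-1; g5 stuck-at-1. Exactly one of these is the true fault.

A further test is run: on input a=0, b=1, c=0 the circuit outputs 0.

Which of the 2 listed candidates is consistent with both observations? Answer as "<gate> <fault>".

Evaluate each candidate on input a=0, b=1, c=0:
  g6 stuck-at-1: g1=1, g2=1, g3=1, g4=1, g5=0, g6=1 [stuck-at-1] → 1 — eliminated
  g5 stuck-at-1: g1=1, g2=1, g3=1, g4=1, g5=1 [stuck-at-1], g6=0 → 0 — matches
Only g5 stuck-at-1 reproduces the observed 0.

g5 stuck-at-1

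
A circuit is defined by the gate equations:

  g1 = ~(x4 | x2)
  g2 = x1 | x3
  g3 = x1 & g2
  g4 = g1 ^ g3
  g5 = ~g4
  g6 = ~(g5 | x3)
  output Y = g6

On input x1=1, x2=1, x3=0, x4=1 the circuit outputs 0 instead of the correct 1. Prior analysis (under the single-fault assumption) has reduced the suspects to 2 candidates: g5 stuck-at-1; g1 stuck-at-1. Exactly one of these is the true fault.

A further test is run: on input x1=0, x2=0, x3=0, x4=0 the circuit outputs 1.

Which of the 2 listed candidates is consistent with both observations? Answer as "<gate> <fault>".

Evaluate each candidate on input x1=0, x2=0, x3=0, x4=0:
  g5 stuck-at-1: g1=1, g2=0, g3=0, g4=1, g5=1 [stuck-at-1], g6=0 → 0 — eliminated
  g1 stuck-at-1: g1=1 [stuck-at-1], g2=0, g3=0, g4=1, g5=0, g6=1 → 1 — matches
Only g1 stuck-at-1 reproduces the observed 1.

g1 stuck-at-1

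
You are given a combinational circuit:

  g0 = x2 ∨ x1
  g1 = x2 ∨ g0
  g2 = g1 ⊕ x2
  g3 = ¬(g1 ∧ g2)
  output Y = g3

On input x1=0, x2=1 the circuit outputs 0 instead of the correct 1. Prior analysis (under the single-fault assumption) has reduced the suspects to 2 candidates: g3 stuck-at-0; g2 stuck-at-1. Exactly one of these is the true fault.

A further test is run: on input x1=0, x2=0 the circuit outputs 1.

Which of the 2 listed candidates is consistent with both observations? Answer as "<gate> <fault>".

Evaluate each candidate on input x1=0, x2=0:
  g3 stuck-at-0: g0=0, g1=0, g2=0, g3=0 [stuck-at-0] → 0 — eliminated
  g2 stuck-at-1: g0=0, g1=0, g2=1 [stuck-at-1], g3=1 → 1 — matches
Only g2 stuck-at-1 reproduces the observed 1.

g2 stuck-at-1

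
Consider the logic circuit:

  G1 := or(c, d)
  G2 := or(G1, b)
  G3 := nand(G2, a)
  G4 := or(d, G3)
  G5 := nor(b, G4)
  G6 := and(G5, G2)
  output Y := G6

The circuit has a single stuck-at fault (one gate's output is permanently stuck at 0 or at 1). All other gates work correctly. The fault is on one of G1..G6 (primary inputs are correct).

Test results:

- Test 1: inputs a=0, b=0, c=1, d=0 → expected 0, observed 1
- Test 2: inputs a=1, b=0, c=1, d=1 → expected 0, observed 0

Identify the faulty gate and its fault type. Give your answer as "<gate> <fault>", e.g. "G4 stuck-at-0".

Fault-free values for test 1 (a=0, b=0, c=1, d=0): G1=1, G2=1, G3=1, G4=1, G5=0, G6=0, giving Y=0. Observed 1.
Test 1: faults giving observed 1 are {G3 stuck-at-0, G4 stuck-at-0, G5 stuck-at-1, G6 stuck-at-1}.
Test 2 (a=1, b=0, c=1, d=1): fault-free G1=1, G2=1, G3=0, G4=1, G5=0, G6=0 → 0; observed 0. Eliminates G4 stuck-at-0, G5 stuck-at-1, G6 stuck-at-1.
Only G3 stuck-at-0 is consistent with every test.

G3 stuck-at-0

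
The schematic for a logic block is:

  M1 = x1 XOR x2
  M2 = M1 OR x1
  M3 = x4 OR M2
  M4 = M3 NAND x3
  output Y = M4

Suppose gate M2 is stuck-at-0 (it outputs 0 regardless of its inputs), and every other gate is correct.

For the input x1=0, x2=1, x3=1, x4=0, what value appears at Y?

1

Propagate with M2 forced: M1=1, M2=0 [stuck-at-0], M3=0, M4=1.
So Y = 1. (Without the fault it would be 0.)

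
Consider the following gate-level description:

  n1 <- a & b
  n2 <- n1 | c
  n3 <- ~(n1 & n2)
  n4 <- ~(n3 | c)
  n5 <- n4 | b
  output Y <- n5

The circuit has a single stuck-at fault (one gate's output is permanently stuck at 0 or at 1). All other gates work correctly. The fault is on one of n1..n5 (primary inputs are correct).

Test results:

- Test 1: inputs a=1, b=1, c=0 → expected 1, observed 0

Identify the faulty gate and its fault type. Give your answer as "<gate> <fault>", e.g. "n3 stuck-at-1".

n5 stuck-at-0

Fault-free values for test 1 (a=1, b=1, c=0): n1=1, n2=1, n3=0, n4=1, n5=1, giving Y=1. Observed 0.
Test 1: faults giving observed 0 are {n5 stuck-at-0}.
Only n5 stuck-at-0 is consistent with every test.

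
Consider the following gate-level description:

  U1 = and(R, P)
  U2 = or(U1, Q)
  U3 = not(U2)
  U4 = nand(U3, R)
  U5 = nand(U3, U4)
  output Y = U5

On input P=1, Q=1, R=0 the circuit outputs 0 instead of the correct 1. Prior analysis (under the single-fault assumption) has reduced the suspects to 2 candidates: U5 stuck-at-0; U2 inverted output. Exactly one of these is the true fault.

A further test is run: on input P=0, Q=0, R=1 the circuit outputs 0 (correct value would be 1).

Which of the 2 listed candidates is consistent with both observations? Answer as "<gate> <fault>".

U5 stuck-at-0

Evaluate each candidate on input P=0, Q=0, R=1:
  U5 stuck-at-0: U1=0, U2=0, U3=1, U4=0, U5=0 [stuck-at-0] → 0 — matches
  U2 inverted output: U1=0, U2=1 [inverted output], U3=0, U4=1, U5=1 → 1 — eliminated
Only U5 stuck-at-0 reproduces the observed 0.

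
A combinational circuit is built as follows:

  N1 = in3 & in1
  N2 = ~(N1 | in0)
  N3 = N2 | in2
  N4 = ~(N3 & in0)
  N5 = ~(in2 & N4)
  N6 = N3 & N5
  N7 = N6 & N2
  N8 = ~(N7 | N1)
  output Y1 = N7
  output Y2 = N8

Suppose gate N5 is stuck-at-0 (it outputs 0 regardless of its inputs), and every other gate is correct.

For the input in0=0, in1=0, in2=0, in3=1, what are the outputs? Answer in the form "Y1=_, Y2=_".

Y1=0, Y2=1

Propagate with N5 forced: N1=0, N2=1, N3=1, N4=1, N5=0 [stuck-at-0], N6=0, N7=0, N8=1.
So the outputs are Y1=0, Y2=1. (Without the fault they would be Y1=1, Y2=0.)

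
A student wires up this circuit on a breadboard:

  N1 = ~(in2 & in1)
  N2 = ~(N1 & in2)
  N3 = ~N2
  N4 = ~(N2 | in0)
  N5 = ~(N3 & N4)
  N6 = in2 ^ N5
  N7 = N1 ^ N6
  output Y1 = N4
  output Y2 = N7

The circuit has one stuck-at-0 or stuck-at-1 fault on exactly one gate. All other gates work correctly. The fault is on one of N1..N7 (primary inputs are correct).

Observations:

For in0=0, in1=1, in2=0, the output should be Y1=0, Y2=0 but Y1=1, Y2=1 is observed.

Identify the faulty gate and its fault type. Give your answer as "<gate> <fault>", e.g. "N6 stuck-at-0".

Fault-free values for test 1 (in0=0, in1=1, in2=0): N1=1, N2=1, N3=0, N4=0, N5=1, N6=1, N7=0, giving Y1=0, Y2=0. Observed Y1=1, Y2=1.
Test 1: faults giving observed Y1=1, Y2=1 are {N2 stuck-at-0}.
Only N2 stuck-at-0 is consistent with every test.

N2 stuck-at-0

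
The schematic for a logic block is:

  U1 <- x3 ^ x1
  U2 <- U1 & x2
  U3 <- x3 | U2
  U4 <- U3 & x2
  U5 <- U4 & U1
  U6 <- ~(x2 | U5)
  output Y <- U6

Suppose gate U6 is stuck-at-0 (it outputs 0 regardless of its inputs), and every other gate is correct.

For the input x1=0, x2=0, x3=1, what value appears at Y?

0

Propagate with U6 forced: U1=1, U2=0, U3=1, U4=0, U5=0, U6=0 [stuck-at-0].
So Y = 0. (Without the fault it would be 1.)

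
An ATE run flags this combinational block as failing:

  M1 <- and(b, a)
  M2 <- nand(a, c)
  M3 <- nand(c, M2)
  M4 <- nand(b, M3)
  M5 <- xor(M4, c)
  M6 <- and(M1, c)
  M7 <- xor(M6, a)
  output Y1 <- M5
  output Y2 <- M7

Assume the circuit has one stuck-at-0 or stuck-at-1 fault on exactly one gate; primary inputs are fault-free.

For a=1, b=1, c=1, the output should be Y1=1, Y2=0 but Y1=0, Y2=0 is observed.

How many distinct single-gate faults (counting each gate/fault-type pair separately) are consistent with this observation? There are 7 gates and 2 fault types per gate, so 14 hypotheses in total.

Fault-free: M1=1, M2=0, M3=1, M4=0, M5=1, M6=1, M7=0 → Y1=1, Y2=0. Observed Y1=0, Y2=0.
  M1 stuck-at-0: output Y1=1, Y2=1 ✗
  M1 stuck-at-1: output Y1=1, Y2=0 ✗
  M2 stuck-at-0: output Y1=1, Y2=0 ✗
  M2 stuck-at-1: output Y1=0, Y2=0 ✓
  M3 stuck-at-0: output Y1=0, Y2=0 ✓
  M3 stuck-at-1: output Y1=1, Y2=0 ✗
  M4 stuck-at-0: output Y1=1, Y2=0 ✗
  M4 stuck-at-1: output Y1=0, Y2=0 ✓
  M5 stuck-at-0: output Y1=0, Y2=0 ✓
  M5 stuck-at-1: output Y1=1, Y2=0 ✗
  M6 stuck-at-0: output Y1=1, Y2=1 ✗
  M6 stuck-at-1: output Y1=1, Y2=0 ✗
  M7 stuck-at-0: output Y1=1, Y2=0 ✗
  M7 stuck-at-1: output Y1=1, Y2=1 ✗
Consistent faults: {M2 stuck-at-1, M3 stuck-at-0, M4 stuck-at-1, M5 stuck-at-0} — 4 in all.

4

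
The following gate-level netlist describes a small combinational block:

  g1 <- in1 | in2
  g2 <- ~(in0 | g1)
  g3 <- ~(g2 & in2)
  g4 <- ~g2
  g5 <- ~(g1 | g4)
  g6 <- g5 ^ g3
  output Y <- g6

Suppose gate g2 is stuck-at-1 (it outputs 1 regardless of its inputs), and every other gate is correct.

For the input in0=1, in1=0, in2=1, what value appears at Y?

0

Propagate with g2 forced: g1=1, g2=1 [stuck-at-1], g3=0, g4=0, g5=0, g6=0.
So Y = 0. (Without the fault it would be 1.)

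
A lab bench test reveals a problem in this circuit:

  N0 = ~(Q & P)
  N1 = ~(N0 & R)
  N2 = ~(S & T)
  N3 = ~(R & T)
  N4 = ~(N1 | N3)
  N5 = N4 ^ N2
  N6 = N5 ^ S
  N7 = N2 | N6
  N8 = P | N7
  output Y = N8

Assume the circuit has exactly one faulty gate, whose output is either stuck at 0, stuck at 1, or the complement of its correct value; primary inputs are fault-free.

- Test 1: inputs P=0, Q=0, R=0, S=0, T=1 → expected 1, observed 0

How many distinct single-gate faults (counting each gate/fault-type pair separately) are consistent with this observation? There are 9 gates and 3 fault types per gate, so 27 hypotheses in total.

Fault-free: N0=1, N1=1, N2=1, N3=1, N4=0, N5=1, N6=1, N7=1, N8=1 → 1. Observed 0.
  N0: none of the 3 fault types match ✗
  N1: none of the 3 fault types match ✗
  N2: stuck-at-0, inverted output ✓; others ✗
  N3: none of the 3 fault types match ✗
  N4: none of the 3 fault types match ✗
  N5: none of the 3 fault types match ✗
  N6: none of the 3 fault types match ✗
  N7: stuck-at-0, inverted output ✓; others ✗
  N8: stuck-at-0, inverted output ✓; others ✗
Consistent faults: {N2 stuck-at-0, N2 inverted output, N7 stuck-at-0, N7 inverted output, N8 stuck-at-0, N8 inverted output} — 6 in all.

6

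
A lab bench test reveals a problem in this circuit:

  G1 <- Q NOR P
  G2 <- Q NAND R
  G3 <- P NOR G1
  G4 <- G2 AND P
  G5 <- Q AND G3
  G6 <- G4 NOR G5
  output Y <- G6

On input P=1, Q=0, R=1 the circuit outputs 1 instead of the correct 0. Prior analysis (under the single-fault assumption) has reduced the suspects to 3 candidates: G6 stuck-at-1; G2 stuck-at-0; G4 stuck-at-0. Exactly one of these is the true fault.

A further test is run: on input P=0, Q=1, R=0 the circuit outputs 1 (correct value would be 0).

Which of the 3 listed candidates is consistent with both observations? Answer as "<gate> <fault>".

G6 stuck-at-1

Evaluate each candidate on input P=0, Q=1, R=0:
  G6 stuck-at-1: G1=0, G2=1, G3=1, G4=0, G5=1, G6=1 [stuck-at-1] → 1 — matches
  G2 stuck-at-0: G1=0, G2=0 [stuck-at-0], G3=1, G4=0, G5=1, G6=0 → 0 — eliminated
  G4 stuck-at-0: G1=0, G2=1, G3=1, G4=0 [stuck-at-0], G5=1, G6=0 → 0 — eliminated
Only G6 stuck-at-1 reproduces the observed 1.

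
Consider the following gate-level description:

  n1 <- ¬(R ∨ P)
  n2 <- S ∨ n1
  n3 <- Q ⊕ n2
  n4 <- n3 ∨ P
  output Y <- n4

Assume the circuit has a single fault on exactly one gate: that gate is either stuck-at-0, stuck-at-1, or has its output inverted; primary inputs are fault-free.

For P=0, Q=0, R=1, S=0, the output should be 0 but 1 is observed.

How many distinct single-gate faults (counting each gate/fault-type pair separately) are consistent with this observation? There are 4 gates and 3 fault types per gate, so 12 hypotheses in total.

Fault-free: n1=0, n2=0, n3=0, n4=0 → 0. Observed 1.
  n1 stuck-at-0: output 0 ✗
  n1 stuck-at-1: output 1 ✓
  n1 inverted output: output 1 ✓
  n2 stuck-at-0: output 0 ✗
  n2 stuck-at-1: output 1 ✓
  n2 inverted output: output 1 ✓
  n3 stuck-at-0: output 0 ✗
  n3 stuck-at-1: output 1 ✓
  n3 inverted output: output 1 ✓
  n4 stuck-at-0: output 0 ✗
  n4 stuck-at-1: output 1 ✓
  n4 inverted output: output 1 ✓
Consistent faults: {n1 stuck-at-1, n1 inverted output, n2 stuck-at-1, n2 inverted output, n3 stuck-at-1, n3 inverted output, n4 stuck-at-1, n4 inverted output} — 8 in all.

8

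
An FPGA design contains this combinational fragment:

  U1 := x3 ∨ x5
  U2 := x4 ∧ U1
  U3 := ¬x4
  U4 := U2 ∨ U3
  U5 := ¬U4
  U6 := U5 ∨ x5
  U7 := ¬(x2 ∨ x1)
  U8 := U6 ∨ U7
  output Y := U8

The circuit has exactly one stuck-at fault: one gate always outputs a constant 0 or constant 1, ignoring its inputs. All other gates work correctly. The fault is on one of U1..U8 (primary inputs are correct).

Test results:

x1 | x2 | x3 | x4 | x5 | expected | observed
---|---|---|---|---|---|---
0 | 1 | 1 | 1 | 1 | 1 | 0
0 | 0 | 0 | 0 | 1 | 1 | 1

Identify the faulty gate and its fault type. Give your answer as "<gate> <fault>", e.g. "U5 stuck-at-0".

U6 stuck-at-0

Fault-free values for test 1 (x1=0, x2=1, x3=1, x4=1, x5=1): U1=1, U2=1, U3=0, U4=1, U5=0, U6=1, U7=0, U8=1, giving Y=1. Observed 0.
Test 1: faults giving observed 0 are {U6 stuck-at-0, U8 stuck-at-0}.
Test 2 (x1=0, x2=0, x3=0, x4=0, x5=1): fault-free U1=1, U2=0, U3=1, U4=1, U5=0, U6=1, U7=1, U8=1 → 1; observed 1. Eliminates U8 stuck-at-0.
Only U6 stuck-at-0 is consistent with every test.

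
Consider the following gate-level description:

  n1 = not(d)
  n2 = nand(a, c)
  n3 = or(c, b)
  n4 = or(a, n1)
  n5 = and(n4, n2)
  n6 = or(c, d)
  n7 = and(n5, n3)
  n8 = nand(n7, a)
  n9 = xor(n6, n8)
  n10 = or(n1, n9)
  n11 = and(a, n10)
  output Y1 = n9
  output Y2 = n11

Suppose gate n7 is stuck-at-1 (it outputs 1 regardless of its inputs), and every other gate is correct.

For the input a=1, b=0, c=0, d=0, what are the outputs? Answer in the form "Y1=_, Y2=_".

Y1=0, Y2=1

Propagate with n7 forced: n1=1, n2=1, n3=0, n4=1, n5=1, n6=0, n7=1 [stuck-at-1], n8=0, n9=0, n10=1, n11=1.
So the outputs are Y1=0, Y2=1. (Without the fault they would be Y1=1, Y2=1.)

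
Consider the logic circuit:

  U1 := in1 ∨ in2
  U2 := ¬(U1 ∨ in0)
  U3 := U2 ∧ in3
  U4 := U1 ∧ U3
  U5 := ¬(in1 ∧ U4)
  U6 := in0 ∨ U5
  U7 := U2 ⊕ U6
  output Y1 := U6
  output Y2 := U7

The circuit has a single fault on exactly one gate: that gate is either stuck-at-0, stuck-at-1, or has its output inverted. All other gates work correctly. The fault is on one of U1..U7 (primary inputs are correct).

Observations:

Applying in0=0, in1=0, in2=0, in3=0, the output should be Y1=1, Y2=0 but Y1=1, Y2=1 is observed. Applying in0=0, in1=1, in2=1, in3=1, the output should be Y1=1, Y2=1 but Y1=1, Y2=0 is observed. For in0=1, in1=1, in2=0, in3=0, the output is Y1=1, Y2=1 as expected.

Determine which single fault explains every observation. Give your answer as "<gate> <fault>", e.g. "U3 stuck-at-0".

Fault-free values for test 1 (in0=0, in1=0, in2=0, in3=0): U1=0, U2=1, U3=0, U4=0, U5=1, U6=1, U7=0, giving Y1=1, Y2=0. Observed Y1=1, Y2=1.
Test 1: faults giving observed Y1=1, Y2=1 are {U1 stuck-at-1, U1 inverted output, U2 stuck-at-0, U2 inverted output, U7 stuck-at-1, U7 inverted output}.
Test 2 (in0=0, in1=1, in2=1, in3=1): fault-free U1=1, U2=0, U3=0, U4=0, U5=1, U6=1, U7=1 → Y1=1, Y2=1; observed Y1=1, Y2=0. Eliminates U1 stuck-at-1, U2 stuck-at-0, U2 inverted output, U7 stuck-at-1.
Test 3 (in0=1, in1=1, in2=0, in3=0): fault-free U1=1, U2=0, U3=0, U4=0, U5=1, U6=1, U7=1 → Y1=1, Y2=1; observed Y1=1, Y2=1. Eliminates U7 inverted output.
Only U1 inverted output is consistent with every test.

U1 inverted output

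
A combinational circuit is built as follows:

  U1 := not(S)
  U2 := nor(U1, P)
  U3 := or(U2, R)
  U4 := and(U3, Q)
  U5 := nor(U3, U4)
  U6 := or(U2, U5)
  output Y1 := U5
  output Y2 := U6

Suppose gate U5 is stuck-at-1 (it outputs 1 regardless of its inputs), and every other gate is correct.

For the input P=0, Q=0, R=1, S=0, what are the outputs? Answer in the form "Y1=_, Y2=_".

Propagate with U5 forced: U1=1, U2=0, U3=1, U4=0, U5=1 [stuck-at-1], U6=1.
So the outputs are Y1=1, Y2=1. (Without the fault they would be Y1=0, Y2=0.)

Y1=1, Y2=1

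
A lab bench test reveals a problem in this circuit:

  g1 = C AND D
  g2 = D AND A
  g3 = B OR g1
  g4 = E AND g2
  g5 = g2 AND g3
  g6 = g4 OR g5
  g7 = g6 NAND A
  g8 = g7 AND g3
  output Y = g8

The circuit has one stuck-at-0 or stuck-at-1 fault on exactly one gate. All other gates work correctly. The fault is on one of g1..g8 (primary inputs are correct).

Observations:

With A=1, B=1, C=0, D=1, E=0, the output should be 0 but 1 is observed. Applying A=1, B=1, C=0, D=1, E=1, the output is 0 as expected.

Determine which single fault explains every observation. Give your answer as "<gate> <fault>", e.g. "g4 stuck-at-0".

g5 stuck-at-0

Fault-free values for test 1 (A=1, B=1, C=0, D=1, E=0): g1=0, g2=1, g3=1, g4=0, g5=1, g6=1, g7=0, g8=0, giving Y=0. Observed 1.
Test 1: faults giving observed 1 are {g2 stuck-at-0, g5 stuck-at-0, g6 stuck-at-0, g7 stuck-at-1, g8 stuck-at-1}.
Test 2 (A=1, B=1, C=0, D=1, E=1): fault-free g1=0, g2=1, g3=1, g4=1, g5=1, g6=1, g7=0, g8=0 → 0; observed 0. Eliminates g2 stuck-at-0, g6 stuck-at-0, g7 stuck-at-1, g8 stuck-at-1.
Only g5 stuck-at-0 is consistent with every test.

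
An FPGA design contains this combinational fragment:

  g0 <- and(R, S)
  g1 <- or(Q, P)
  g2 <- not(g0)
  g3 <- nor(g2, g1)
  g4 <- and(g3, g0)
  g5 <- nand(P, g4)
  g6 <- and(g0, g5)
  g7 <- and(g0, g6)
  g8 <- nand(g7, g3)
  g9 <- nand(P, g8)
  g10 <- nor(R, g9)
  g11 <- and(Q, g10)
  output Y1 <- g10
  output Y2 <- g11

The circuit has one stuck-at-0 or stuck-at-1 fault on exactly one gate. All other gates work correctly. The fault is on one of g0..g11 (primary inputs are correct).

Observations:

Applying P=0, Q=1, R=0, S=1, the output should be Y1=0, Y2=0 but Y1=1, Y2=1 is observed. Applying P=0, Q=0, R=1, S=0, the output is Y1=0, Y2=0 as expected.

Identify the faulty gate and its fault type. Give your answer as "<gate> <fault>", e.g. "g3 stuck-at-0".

g9 stuck-at-0

Fault-free values for test 1 (P=0, Q=1, R=0, S=1): g0=0, g1=1, g2=1, g3=0, g4=0, g5=1, g6=0, g7=0, g8=1, g9=1, g10=0, g11=0, giving Y1=0, Y2=0. Observed Y1=1, Y2=1.
Test 1: faults giving observed Y1=1, Y2=1 are {g9 stuck-at-0, g10 stuck-at-1}.
Test 2 (P=0, Q=0, R=1, S=0): fault-free g0=0, g1=0, g2=1, g3=0, g4=0, g5=1, g6=0, g7=0, g8=1, g9=1, g10=0, g11=0 → Y1=0, Y2=0; observed Y1=0, Y2=0. Eliminates g10 stuck-at-1.
Only g9 stuck-at-0 is consistent with every test.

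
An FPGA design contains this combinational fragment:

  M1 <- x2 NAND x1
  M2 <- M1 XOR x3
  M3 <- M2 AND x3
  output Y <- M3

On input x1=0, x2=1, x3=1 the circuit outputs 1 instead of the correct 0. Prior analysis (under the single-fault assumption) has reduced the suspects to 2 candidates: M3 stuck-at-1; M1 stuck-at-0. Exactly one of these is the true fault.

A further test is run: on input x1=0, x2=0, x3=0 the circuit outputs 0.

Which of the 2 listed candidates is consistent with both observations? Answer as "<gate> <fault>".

Evaluate each candidate on input x1=0, x2=0, x3=0:
  M3 stuck-at-1: M1=1, M2=1, M3=1 [stuck-at-1] → 1 — eliminated
  M1 stuck-at-0: M1=0 [stuck-at-0], M2=0, M3=0 → 0 — matches
Only M1 stuck-at-0 reproduces the observed 0.

M1 stuck-at-0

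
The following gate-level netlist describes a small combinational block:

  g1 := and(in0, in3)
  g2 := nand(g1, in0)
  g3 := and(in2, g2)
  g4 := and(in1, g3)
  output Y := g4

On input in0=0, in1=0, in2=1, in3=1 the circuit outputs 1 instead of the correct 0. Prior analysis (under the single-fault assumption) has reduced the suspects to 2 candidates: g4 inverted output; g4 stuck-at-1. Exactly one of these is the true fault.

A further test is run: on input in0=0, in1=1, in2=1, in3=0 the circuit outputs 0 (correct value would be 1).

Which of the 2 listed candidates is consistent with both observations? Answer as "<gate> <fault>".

g4 inverted output

Evaluate each candidate on input in0=0, in1=1, in2=1, in3=0:
  g4 inverted output: g1=0, g2=1, g3=1, g4=0 [inverted output] → 0 — matches
  g4 stuck-at-1: g1=0, g2=1, g3=1, g4=1 [stuck-at-1] → 1 — eliminated
Only g4 inverted output reproduces the observed 0.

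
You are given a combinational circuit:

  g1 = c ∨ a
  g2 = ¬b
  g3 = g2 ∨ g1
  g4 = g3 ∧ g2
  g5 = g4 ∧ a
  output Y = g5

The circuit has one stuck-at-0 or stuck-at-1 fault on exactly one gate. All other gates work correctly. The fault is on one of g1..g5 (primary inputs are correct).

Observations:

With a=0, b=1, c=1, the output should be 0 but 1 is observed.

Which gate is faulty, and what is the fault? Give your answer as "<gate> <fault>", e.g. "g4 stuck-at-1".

g5 stuck-at-1

Fault-free values for test 1 (a=0, b=1, c=1): g1=1, g2=0, g3=1, g4=0, g5=0, giving Y=0. Observed 1.
Test 1: faults giving observed 1 are {g5 stuck-at-1}.
Only g5 stuck-at-1 is consistent with every test.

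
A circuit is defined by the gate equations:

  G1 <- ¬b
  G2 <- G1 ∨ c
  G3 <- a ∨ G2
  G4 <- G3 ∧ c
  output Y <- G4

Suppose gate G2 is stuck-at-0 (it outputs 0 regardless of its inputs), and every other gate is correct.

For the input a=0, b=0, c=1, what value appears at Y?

Propagate with G2 forced: G1=1, G2=0 [stuck-at-0], G3=0, G4=0.
So Y = 0. (Without the fault it would be 1.)

0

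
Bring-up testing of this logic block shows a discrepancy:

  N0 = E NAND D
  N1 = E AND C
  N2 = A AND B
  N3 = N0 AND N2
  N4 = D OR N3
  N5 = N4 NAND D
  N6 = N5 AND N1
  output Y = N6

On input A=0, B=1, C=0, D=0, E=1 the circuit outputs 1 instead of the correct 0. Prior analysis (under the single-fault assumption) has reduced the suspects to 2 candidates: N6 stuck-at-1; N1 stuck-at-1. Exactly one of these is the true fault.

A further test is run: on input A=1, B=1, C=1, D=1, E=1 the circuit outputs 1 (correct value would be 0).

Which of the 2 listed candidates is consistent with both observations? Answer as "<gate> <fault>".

Evaluate each candidate on input A=1, B=1, C=1, D=1, E=1:
  N6 stuck-at-1: N0=0, N1=1, N2=1, N3=0, N4=1, N5=0, N6=1 [stuck-at-1] → 1 — matches
  N1 stuck-at-1: N0=0, N1=1 [stuck-at-1], N2=1, N3=0, N4=1, N5=0, N6=0 → 0 — eliminated
Only N6 stuck-at-1 reproduces the observed 1.

N6 stuck-at-1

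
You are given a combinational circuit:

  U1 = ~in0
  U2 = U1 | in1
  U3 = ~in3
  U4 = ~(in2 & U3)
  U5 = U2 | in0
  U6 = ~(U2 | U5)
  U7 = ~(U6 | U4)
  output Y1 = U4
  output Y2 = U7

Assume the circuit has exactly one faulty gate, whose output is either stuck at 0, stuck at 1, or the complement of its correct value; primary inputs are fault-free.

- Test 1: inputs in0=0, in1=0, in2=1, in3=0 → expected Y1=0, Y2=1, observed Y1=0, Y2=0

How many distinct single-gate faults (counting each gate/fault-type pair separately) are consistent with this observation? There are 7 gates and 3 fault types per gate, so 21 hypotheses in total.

Fault-free: U1=1, U2=1, U3=1, U4=0, U5=1, U6=0, U7=1 → Y1=0, Y2=1. Observed Y1=0, Y2=0.
  U1: stuck-at-0, inverted output ✓; others ✗
  U2: stuck-at-0, inverted output ✓; others ✗
  U3: none of the 3 fault types match ✗
  U4: none of the 3 fault types match ✗
  U5: none of the 3 fault types match ✗
  U6: stuck-at-1, inverted output ✓; others ✗
  U7: stuck-at-0, inverted output ✓; others ✗
Consistent faults: {U1 stuck-at-0, U1 inverted output, U2 stuck-at-0, U2 inverted output, U6 stuck-at-1, U6 inverted output, U7 stuck-at-0, U7 inverted output} — 8 in all.

8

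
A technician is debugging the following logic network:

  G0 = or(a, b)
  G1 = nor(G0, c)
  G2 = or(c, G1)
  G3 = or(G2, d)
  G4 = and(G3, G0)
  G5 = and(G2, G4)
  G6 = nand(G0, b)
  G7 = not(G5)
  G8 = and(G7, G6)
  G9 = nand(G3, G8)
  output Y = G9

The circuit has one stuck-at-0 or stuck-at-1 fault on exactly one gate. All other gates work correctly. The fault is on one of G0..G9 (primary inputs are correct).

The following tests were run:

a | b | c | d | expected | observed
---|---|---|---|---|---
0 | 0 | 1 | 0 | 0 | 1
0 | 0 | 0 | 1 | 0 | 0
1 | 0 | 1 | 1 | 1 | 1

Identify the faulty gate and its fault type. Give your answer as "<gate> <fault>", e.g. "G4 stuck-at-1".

G0 stuck-at-1

Fault-free values for test 1 (a=0, b=0, c=1, d=0): G0=0, G1=0, G2=1, G3=1, G4=0, G5=0, G6=1, G7=1, G8=1, G9=0, giving Y=0. Observed 1.
Test 1: faults giving observed 1 are {G0 stuck-at-1, G2 stuck-at-0, G3 stuck-at-0, G4 stuck-at-1, G5 stuck-at-1, G6 stuck-at-0, G7 stuck-at-0, G8 stuck-at-0, G9 stuck-at-1}.
Test 2 (a=0, b=0, c=0, d=1): fault-free G0=0, G1=1, G2=1, G3=1, G4=0, G5=0, G6=1, G7=1, G8=1, G9=0 → 0; observed 0. Eliminates G3 stuck-at-0, G4 stuck-at-1, G5 stuck-at-1, G6 stuck-at-0, G7 stuck-at-0, G8 stuck-at-0, G9 stuck-at-1.
Test 3 (a=1, b=0, c=1, d=1): fault-free G0=1, G1=0, G2=1, G3=1, G4=1, G5=1, G6=1, G7=0, G8=0, G9=1 → 1; observed 1. Eliminates G2 stuck-at-0.
Only G0 stuck-at-1 is consistent with every test.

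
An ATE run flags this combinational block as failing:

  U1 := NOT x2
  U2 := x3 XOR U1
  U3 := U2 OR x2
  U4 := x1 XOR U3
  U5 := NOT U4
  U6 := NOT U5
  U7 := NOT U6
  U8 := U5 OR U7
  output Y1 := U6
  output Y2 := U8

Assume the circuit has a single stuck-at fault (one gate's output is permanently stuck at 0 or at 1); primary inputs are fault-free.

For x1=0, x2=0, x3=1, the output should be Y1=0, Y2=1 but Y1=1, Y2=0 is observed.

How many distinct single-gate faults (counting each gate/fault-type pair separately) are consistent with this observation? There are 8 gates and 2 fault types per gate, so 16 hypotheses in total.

5

Fault-free: U1=1, U2=0, U3=0, U4=0, U5=1, U6=0, U7=1, U8=1 → Y1=0, Y2=1. Observed Y1=1, Y2=0.
  U1: stuck-at-0 ✓; others ✗
  U2: stuck-at-1 ✓; others ✗
  U3: stuck-at-1 ✓; others ✗
  U4: stuck-at-1 ✓; others ✗
  U5: stuck-at-0 ✓; others ✗
  U6: none of the 2 fault types match ✗
  U7: none of the 2 fault types match ✗
  U8: none of the 2 fault types match ✗
Consistent faults: {U1 stuck-at-0, U2 stuck-at-1, U3 stuck-at-1, U4 stuck-at-1, U5 stuck-at-0} — 5 in all.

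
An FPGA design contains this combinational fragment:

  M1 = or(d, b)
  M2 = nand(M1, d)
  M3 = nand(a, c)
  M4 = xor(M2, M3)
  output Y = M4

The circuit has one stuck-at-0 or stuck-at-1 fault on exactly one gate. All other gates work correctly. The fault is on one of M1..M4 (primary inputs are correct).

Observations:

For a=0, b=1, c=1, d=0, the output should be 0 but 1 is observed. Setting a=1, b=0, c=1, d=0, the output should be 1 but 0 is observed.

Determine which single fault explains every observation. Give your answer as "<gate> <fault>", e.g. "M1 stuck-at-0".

Fault-free values for test 1 (a=0, b=1, c=1, d=0): M1=1, M2=1, M3=1, M4=0, giving Y=0. Observed 1.
Test 1: faults giving observed 1 are {M2 stuck-at-0, M3 stuck-at-0, M4 stuck-at-1}.
Test 2 (a=1, b=0, c=1, d=0): fault-free M1=0, M2=1, M3=0, M4=1 → 1; observed 0. Eliminates M3 stuck-at-0, M4 stuck-at-1.
Only M2 stuck-at-0 is consistent with every test.

M2 stuck-at-0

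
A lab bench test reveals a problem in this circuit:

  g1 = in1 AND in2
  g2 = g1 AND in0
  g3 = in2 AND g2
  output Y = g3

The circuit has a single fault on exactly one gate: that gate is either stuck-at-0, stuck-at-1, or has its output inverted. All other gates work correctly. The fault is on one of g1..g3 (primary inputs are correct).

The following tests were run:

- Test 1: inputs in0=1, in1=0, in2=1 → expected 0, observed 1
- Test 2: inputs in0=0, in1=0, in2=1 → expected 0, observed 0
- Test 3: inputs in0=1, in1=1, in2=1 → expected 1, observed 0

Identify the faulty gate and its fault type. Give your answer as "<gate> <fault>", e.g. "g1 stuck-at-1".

g1 inverted output

Fault-free values for test 1 (in0=1, in1=0, in2=1): g1=0, g2=0, g3=0, giving Y=0. Observed 1.
Test 1: faults giving observed 1 are {g1 stuck-at-1, g1 inverted output, g2 stuck-at-1, g2 inverted output, g3 stuck-at-1, g3 inverted output}.
Test 2 (in0=0, in1=0, in2=1): fault-free g1=0, g2=0, g3=0 → 0; observed 0. Eliminates g2 stuck-at-1, g2 inverted output, g3 stuck-at-1, g3 inverted output.
Test 3 (in0=1, in1=1, in2=1): fault-free g1=1, g2=1, g3=1 → 1; observed 0. Eliminates g1 stuck-at-1.
Only g1 inverted output is consistent with every test.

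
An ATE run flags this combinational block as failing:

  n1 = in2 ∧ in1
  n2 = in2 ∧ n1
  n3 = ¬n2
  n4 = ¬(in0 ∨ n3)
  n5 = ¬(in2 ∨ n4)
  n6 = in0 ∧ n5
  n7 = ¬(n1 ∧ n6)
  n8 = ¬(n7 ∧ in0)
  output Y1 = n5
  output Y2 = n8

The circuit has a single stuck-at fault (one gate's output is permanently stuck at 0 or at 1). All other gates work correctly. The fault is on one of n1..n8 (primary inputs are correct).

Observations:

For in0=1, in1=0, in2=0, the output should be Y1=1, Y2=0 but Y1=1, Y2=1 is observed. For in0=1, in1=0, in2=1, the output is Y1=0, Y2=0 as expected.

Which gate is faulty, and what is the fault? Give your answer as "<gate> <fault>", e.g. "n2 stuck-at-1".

n1 stuck-at-1

Fault-free values for test 1 (in0=1, in1=0, in2=0): n1=0, n2=0, n3=1, n4=0, n5=1, n6=1, n7=1, n8=0, giving Y1=1, Y2=0. Observed Y1=1, Y2=1.
Test 1: faults giving observed Y1=1, Y2=1 are {n1 stuck-at-1, n7 stuck-at-0, n8 stuck-at-1}.
Test 2 (in0=1, in1=0, in2=1): fault-free n1=0, n2=0, n3=1, n4=0, n5=0, n6=0, n7=1, n8=0 → Y1=0, Y2=0; observed Y1=0, Y2=0. Eliminates n7 stuck-at-0, n8 stuck-at-1.
Only n1 stuck-at-1 is consistent with every test.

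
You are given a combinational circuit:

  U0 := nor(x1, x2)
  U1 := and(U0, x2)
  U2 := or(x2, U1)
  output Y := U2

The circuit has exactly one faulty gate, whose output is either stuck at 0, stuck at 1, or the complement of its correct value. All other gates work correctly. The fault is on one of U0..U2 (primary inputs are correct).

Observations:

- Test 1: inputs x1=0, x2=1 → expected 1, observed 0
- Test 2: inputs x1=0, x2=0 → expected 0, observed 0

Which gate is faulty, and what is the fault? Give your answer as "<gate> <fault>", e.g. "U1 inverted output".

Fault-free values for test 1 (x1=0, x2=1): U0=0, U1=0, U2=1, giving Y=1. Observed 0.
Test 1: faults giving observed 0 are {U2 stuck-at-0, U2 inverted output}.
Test 2 (x1=0, x2=0): fault-free U0=1, U1=0, U2=0 → 0; observed 0. Eliminates U2 inverted output.
Only U2 stuck-at-0 is consistent with every test.

U2 stuck-at-0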